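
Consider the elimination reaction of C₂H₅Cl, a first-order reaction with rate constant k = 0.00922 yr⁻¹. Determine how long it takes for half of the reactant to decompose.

75.18 yr

Step 1: For a first-order reaction, t₁/₂ = ln(2)/k
Step 2: t₁/₂ = ln(2)/0.00922
Step 3: t₁/₂ = 0.6931/0.00922 = 75.18 yr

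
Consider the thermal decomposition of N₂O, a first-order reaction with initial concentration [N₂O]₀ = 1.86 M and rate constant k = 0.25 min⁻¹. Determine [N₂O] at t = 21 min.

0.00976 M

Step 1: For a first-order reaction: [N₂O] = [N₂O]₀ × e^(-kt)
Step 2: [N₂O] = 1.86 × e^(-0.25 × 21)
Step 3: [N₂O] = 1.86 × e^(-5.25)
Step 4: [N₂O] = 1.86 × 0.00524752 = 0.00976 M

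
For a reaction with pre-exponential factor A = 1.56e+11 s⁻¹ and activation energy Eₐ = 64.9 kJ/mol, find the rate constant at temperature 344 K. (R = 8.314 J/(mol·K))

2.18e+01 s⁻¹

Step 1: Use the Arrhenius equation: k = A × exp(-Eₐ/RT)
Step 2: Convert Eₐ to J/mol: 64.9 kJ/mol = 64900 J/mol
Step 3: Calculate the exponent: -Eₐ/(RT) = -64900/(8.314 × 344) = -22.69218
Step 4: k = 1.56e+11 × exp(-22.69218)
Step 5: k = 1.56e+11 × 1.39608e-10 = 2.1779e+01 s⁻¹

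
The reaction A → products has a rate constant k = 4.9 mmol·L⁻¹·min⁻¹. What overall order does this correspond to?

zeroth order (0)

Step 1: The units of k for an nth-order reaction are (concentration)^(1-n)·(time)⁻¹.
Step 2: Here k has units mmol·L⁻¹·min⁻¹, so the concentration exponent is 1.
Step 3: 1 - n = 1 ⇒ n = 0. The reaction is zeroth order.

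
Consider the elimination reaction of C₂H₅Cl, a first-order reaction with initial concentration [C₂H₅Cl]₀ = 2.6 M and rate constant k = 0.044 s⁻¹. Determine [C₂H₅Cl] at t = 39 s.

0.4674 M

Step 1: For a first-order reaction: [C₂H₅Cl] = [C₂H₅Cl]₀ × e^(-kt)
Step 2: [C₂H₅Cl] = 2.6 × e^(-0.044 × 39)
Step 3: [C₂H₅Cl] = 2.6 × e^(-1.716)
Step 4: [C₂H₅Cl] = 2.6 × 0.179784 = 0.4674 M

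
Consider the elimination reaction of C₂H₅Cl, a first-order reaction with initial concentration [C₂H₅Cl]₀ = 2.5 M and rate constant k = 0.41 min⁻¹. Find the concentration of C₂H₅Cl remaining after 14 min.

0.008037 M

Step 1: For a first-order reaction: [C₂H₅Cl] = [C₂H₅Cl]₀ × e^(-kt)
Step 2: [C₂H₅Cl] = 2.5 × e^(-0.41 × 14)
Step 3: [C₂H₅Cl] = 2.5 × e^(-5.74)
Step 4: [C₂H₅Cl] = 2.5 × 0.00321477 = 0.008037 M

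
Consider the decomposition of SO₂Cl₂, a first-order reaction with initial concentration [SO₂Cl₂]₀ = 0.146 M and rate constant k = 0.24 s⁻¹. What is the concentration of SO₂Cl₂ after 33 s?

5.306e-05 M

Step 1: For a first-order reaction: [SO₂Cl₂] = [SO₂Cl₂]₀ × e^(-kt)
Step 2: [SO₂Cl₂] = 0.146 × e^(-0.24 × 33)
Step 3: [SO₂Cl₂] = 0.146 × e^(-7.92)
Step 4: [SO₂Cl₂] = 0.146 × 0.000363402 = 5.306e-05 M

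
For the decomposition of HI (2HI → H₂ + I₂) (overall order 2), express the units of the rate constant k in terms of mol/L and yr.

(mol/L)⁻¹·yr⁻¹

Step 1: For overall order n, rate = k × (concentration)^n.
Step 2: Rate has units mol/L·yr⁻¹; concentration term has units (mol/L)^2.
Step 3: k = rate / (concentration)^n, so units of k = (mol/L)^(1-2)·yr⁻¹ = (mol/L)⁻¹·yr⁻¹.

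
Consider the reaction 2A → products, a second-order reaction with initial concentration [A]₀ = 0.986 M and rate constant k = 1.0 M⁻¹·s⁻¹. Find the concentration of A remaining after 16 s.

0.05877 M

Step 1: For a second-order reaction: 1/[A] = 1/[A]₀ + kt
Step 2: 1/[A] = 1/0.986 + 1.0 × 16
Step 3: 1/[A] = 1.014 + 16 = 17.01
Step 4: [A] = 1/17.01 = 0.05877 M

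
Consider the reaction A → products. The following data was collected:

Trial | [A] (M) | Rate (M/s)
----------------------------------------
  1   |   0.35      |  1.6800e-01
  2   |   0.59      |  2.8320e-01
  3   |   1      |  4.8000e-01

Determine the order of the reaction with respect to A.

first order (1)

Step 1: Compare trials to find order n where rate₂/rate₁ = ([A]₂/[A]₁)^n
Step 2: rate₂/rate₁ = 2.8320e-01/1.6800e-01 = 1.686
Step 3: [A]₂/[A]₁ = 0.59/0.35 = 1.686
Step 4: n = ln(1.686)/ln(1.686) = 1.00 ≈ 1
Step 5: The reaction is first order in A.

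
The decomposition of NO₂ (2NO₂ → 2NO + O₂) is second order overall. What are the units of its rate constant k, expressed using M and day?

M⁻¹·day⁻¹

Step 1: For overall order n, rate = k × (concentration)^n.
Step 2: Rate has units M·day⁻¹; concentration term has units M^2.
Step 3: k = rate / (concentration)^n, so units of k = M^(1-2)·day⁻¹ = M⁻¹·day⁻¹.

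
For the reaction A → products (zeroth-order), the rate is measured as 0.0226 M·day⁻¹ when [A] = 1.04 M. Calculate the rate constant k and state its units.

0.0226 M·day⁻¹

Step 1: For a zeroth-order reaction, rate = k (independent of concentration).
Step 2: k = rate = 0.0226 M·day⁻¹.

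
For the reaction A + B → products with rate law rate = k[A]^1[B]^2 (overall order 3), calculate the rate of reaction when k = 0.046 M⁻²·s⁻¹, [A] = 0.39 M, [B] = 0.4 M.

0.00287 M/s

Step 1: The rate law is rate = k[A]^1[B]^2, overall order = 1+2 = 3
Step 2: Substitute values: rate = 0.046 × (0.39)^1 × (0.4)^2
Step 3: rate = 0.046 × 0.39 × 0.16 = 0.0028704 M/s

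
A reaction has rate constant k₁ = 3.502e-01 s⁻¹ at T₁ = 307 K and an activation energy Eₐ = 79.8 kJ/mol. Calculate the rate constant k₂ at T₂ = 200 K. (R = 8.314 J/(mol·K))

1.906e-08 s⁻¹

Step 1: Use the two-temperature Arrhenius form: ln(k₂/k₁) = -Eₐ/R × (1/T₂ - 1/T₁)
Step 2: Convert Eₐ to J/mol: 79.8 kJ/mol = 79800 J/mol
Step 3: 1/T₂ - 1/T₁ = 1/200 - 1/307 = 1.742671e-03 K⁻¹
Step 4: ln(k₂/k₁) = -79800/8.314 × 1.742671e-03 = -16.72662
Step 5: k₂ = k₁ × exp(-16.72662) = 3.502e-01 × 5.44153e-08 = 1.906e-08 s⁻¹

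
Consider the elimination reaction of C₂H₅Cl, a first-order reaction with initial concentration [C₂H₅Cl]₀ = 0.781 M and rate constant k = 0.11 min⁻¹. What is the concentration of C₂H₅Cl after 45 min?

0.005532 M

Step 1: For a first-order reaction: [C₂H₅Cl] = [C₂H₅Cl]₀ × e^(-kt)
Step 2: [C₂H₅Cl] = 0.781 × e^(-0.11 × 45)
Step 3: [C₂H₅Cl] = 0.781 × e^(-4.95)
Step 4: [C₂H₅Cl] = 0.781 × 0.00708341 = 0.005532 M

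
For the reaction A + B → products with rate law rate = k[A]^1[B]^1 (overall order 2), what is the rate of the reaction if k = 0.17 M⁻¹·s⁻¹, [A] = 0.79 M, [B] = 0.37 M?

0.04969 M/s

Step 1: The rate law is rate = k[A]^1[B]^1, overall order = 1+1 = 2
Step 2: Substitute values: rate = 0.17 × (0.79)^1 × (0.37)^1
Step 3: rate = 0.17 × 0.79 × 0.37 = 0.049691 M/s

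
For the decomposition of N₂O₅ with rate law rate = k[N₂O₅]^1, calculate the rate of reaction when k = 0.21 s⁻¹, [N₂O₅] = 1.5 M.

0.315 M/s

Step 1: Identify the rate law: rate = k[N₂O₅]^1
Step 2: Substitute values: rate = 0.21 × (1.5)^1
Step 3: Calculate: rate = 0.21 × 1.5 = 0.315 M/s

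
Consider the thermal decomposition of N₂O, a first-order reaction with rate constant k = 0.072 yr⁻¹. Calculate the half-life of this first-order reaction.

9.627 yr

Step 1: For a first-order reaction, t₁/₂ = ln(2)/k
Step 2: t₁/₂ = ln(2)/0.072
Step 3: t₁/₂ = 0.6931/0.072 = 9.627 yr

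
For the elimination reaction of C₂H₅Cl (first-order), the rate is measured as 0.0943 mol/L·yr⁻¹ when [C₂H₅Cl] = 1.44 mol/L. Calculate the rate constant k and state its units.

0.06549 yr⁻¹

Step 1: rate = k[C₂H₅Cl]^1, so k = rate / [C₂H₅Cl]^1.
Step 2: k = 0.0943 / (1.44)^1 = 0.0943 / 1.44.
Step 3: k = 0.06549 yr⁻¹.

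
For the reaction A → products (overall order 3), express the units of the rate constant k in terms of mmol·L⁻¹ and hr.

(mmol·L⁻¹)⁻²·hr⁻¹

Step 1: For overall order n, rate = k × (concentration)^n.
Step 2: Rate has units mmol·L⁻¹·hr⁻¹; concentration term has units (mmol·L⁻¹)^3.
Step 3: k = rate / (concentration)^n, so units of k = (mmol·L⁻¹)^(1-3)·hr⁻¹ = (mmol·L⁻¹)⁻²·hr⁻¹.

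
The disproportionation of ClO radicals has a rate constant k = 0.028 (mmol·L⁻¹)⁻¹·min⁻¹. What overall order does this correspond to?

second order (2)

Step 1: The units of k for an nth-order reaction are (concentration)^(1-n)·(time)⁻¹.
Step 2: Here k has units (mmol·L⁻¹)⁻¹·min⁻¹, so the concentration exponent is -1.
Step 3: 1 - n = -1 ⇒ n = 2. The reaction is second order.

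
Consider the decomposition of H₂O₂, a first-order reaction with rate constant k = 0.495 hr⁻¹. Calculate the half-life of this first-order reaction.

1.4 hr

Step 1: For a first-order reaction, t₁/₂ = ln(2)/k
Step 2: t₁/₂ = ln(2)/0.495
Step 3: t₁/₂ = 0.6931/0.495 = 1.4 hr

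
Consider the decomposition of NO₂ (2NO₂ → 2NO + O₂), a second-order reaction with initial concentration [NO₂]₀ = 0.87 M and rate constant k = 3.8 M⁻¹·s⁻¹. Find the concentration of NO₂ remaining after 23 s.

0.01129 M

Step 1: For a second-order reaction: 1/[NO₂] = 1/[NO₂]₀ + kt
Step 2: 1/[NO₂] = 1/0.87 + 3.8 × 23
Step 3: 1/[NO₂] = 1.149 + 87.4 = 88.55
Step 4: [NO₂] = 1/88.55 = 0.01129 M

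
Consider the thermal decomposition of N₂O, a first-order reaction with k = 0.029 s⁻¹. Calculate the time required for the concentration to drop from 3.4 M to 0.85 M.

47.8 s

Step 1: For first-order: t = ln([N₂O]₀/[N₂O])/k
Step 2: t = ln(3.4/0.85)/0.029
Step 3: t = ln(4)/0.029
Step 4: t = 1.386/0.029 = 47.8 s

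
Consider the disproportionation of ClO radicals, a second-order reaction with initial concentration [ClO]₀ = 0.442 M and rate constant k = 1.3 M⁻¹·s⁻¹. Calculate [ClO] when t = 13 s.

0.05219 M

Step 1: For a second-order reaction: 1/[ClO] = 1/[ClO]₀ + kt
Step 2: 1/[ClO] = 1/0.442 + 1.3 × 13
Step 3: 1/[ClO] = 2.262 + 16.9 = 19.16
Step 4: [ClO] = 1/19.16 = 0.05219 M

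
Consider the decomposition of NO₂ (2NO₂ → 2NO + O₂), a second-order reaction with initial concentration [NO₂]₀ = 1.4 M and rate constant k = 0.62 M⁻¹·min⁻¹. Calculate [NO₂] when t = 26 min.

0.0594 M

Step 1: For a second-order reaction: 1/[NO₂] = 1/[NO₂]₀ + kt
Step 2: 1/[NO₂] = 1/1.4 + 0.62 × 26
Step 3: 1/[NO₂] = 0.7143 + 16.12 = 16.83
Step 4: [NO₂] = 1/16.83 = 0.0594 M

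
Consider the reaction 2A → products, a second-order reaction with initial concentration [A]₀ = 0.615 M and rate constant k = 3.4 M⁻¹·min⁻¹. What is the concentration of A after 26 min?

0.01111 M

Step 1: For a second-order reaction: 1/[A] = 1/[A]₀ + kt
Step 2: 1/[A] = 1/0.615 + 3.4 × 26
Step 3: 1/[A] = 1.626 + 88.4 = 90.03
Step 4: [A] = 1/90.03 = 0.01111 M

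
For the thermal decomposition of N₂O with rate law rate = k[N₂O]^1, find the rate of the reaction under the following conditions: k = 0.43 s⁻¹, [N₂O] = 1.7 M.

0.731 M/s

Step 1: Identify the rate law: rate = k[N₂O]^1
Step 2: Substitute values: rate = 0.43 × (1.7)^1
Step 3: Calculate: rate = 0.43 × 1.7 = 0.731 M/s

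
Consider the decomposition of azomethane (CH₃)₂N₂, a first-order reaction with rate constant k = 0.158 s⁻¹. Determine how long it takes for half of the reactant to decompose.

4.387 s

Step 1: For a first-order reaction, t₁/₂ = ln(2)/k
Step 2: t₁/₂ = ln(2)/0.158
Step 3: t₁/₂ = 0.6931/0.158 = 4.387 s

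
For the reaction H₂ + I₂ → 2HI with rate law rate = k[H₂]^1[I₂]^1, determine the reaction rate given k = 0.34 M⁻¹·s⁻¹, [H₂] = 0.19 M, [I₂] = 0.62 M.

0.04005 M/s

Step 1: The rate law is rate = k[H₂]^1[I₂]^1
Step 2: Substitute: rate = 0.34 × (0.19)^1 × (0.62)^1
Step 3: rate = 0.34 × 0.19 × 0.62 = 0.040052 M/s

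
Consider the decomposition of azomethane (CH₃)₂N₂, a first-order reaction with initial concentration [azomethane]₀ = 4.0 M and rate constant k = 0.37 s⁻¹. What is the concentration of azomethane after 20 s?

0.002445 M

Step 1: For a first-order reaction: [azomethane] = [azomethane]₀ × e^(-kt)
Step 2: [azomethane] = 4.0 × e^(-0.37 × 20)
Step 3: [azomethane] = 4.0 × e^(-7.4)
Step 4: [azomethane] = 4.0 × 0.000611253 = 0.002445 M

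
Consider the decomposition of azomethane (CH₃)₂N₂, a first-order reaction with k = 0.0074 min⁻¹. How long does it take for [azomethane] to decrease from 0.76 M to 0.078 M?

307.6 min

Step 1: For first-order: t = ln([azomethane]₀/[azomethane])/k
Step 2: t = ln(0.76/0.078)/0.0074
Step 3: t = ln(9.744)/0.0074
Step 4: t = 2.277/0.0074 = 307.6 min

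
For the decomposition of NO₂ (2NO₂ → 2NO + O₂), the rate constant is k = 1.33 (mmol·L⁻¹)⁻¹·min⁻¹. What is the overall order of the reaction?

second order (2)

Step 1: The units of k for an nth-order reaction are (concentration)^(1-n)·(time)⁻¹.
Step 2: Here k has units (mmol·L⁻¹)⁻¹·min⁻¹, so the concentration exponent is -1.
Step 3: 1 - n = -1 ⇒ n = 2. The reaction is second order.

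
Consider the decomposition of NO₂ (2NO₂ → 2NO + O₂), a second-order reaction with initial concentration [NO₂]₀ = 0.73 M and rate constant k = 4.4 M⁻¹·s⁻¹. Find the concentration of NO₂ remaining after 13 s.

0.01707 M

Step 1: For a second-order reaction: 1/[NO₂] = 1/[NO₂]₀ + kt
Step 2: 1/[NO₂] = 1/0.73 + 4.4 × 13
Step 3: 1/[NO₂] = 1.37 + 57.2 = 58.57
Step 4: [NO₂] = 1/58.57 = 0.01707 M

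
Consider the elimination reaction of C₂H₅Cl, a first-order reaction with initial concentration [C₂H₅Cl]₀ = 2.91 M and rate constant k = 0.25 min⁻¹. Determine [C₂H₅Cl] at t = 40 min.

0.0001321 M

Step 1: For a first-order reaction: [C₂H₅Cl] = [C₂H₅Cl]₀ × e^(-kt)
Step 2: [C₂H₅Cl] = 2.91 × e^(-0.25 × 40)
Step 3: [C₂H₅Cl] = 2.91 × e^(-10)
Step 4: [C₂H₅Cl] = 2.91 × 4.53999e-05 = 0.0001321 M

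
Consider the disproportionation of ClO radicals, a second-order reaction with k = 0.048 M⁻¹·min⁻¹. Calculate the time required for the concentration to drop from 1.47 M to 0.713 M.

15.05 min

Step 1: For second-order: t = (1/[ClO] - 1/[ClO]₀)/k
Step 2: t = (1/0.713 - 1/1.47)/0.048
Step 3: t = (1.403 - 0.6803)/0.048
Step 4: t = 0.7223/0.048 = 15.05 min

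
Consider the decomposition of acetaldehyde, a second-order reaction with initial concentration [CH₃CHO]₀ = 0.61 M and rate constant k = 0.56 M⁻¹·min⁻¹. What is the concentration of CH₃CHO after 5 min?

0.2253 M

Step 1: For a second-order reaction: 1/[CH₃CHO] = 1/[CH₃CHO]₀ + kt
Step 2: 1/[CH₃CHO] = 1/0.61 + 0.56 × 5
Step 3: 1/[CH₃CHO] = 1.639 + 2.8 = 4.439
Step 4: [CH₃CHO] = 1/4.439 = 0.2253 M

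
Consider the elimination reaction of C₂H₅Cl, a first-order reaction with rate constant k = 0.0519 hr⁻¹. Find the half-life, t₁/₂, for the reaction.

13.36 hr

Step 1: For a first-order reaction, t₁/₂ = ln(2)/k
Step 2: t₁/₂ = ln(2)/0.0519
Step 3: t₁/₂ = 0.6931/0.0519 = 13.36 hr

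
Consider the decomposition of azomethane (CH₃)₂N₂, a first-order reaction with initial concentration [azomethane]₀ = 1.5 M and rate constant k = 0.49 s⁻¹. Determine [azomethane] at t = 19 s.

0.0001358 M

Step 1: For a first-order reaction: [azomethane] = [azomethane]₀ × e^(-kt)
Step 2: [azomethane] = 1.5 × e^(-0.49 × 19)
Step 3: [azomethane] = 1.5 × e^(-9.31)
Step 4: [azomethane] = 1.5 × 9.05145e-05 = 0.0001358 M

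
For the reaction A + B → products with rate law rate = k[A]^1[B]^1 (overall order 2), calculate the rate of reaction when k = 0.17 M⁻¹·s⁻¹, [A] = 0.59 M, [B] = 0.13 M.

0.01304 M/s

Step 1: The rate law is rate = k[A]^1[B]^1, overall order = 1+1 = 2
Step 2: Substitute values: rate = 0.17 × (0.59)^1 × (0.13)^1
Step 3: rate = 0.17 × 0.59 × 0.13 = 0.013039 M/s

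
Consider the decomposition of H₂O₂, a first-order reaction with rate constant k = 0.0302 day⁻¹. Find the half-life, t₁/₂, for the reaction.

22.95 day

Step 1: For a first-order reaction, t₁/₂ = ln(2)/k
Step 2: t₁/₂ = ln(2)/0.0302
Step 3: t₁/₂ = 0.6931/0.0302 = 22.95 day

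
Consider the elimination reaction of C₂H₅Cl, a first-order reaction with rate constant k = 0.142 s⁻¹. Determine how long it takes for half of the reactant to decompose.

4.881 s

Step 1: For a first-order reaction, t₁/₂ = ln(2)/k
Step 2: t₁/₂ = ln(2)/0.142
Step 3: t₁/₂ = 0.6931/0.142 = 4.881 s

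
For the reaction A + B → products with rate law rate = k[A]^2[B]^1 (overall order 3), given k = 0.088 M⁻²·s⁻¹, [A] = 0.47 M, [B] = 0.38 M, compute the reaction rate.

0.007387 M/s

Step 1: The rate law is rate = k[A]^2[B]^1, overall order = 2+1 = 3
Step 2: Substitute values: rate = 0.088 × (0.47)^2 × (0.38)^1
Step 3: rate = 0.088 × 0.2209 × 0.38 = 0.0073869 M/s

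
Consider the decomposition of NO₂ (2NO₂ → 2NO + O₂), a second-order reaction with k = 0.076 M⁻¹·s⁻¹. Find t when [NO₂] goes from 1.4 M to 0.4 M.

23.5 s

Step 1: For second-order: t = (1/[NO₂] - 1/[NO₂]₀)/k
Step 2: t = (1/0.4 - 1/1.4)/0.076
Step 3: t = (2.5 - 0.7143)/0.076
Step 4: t = 1.786/0.076 = 23.5 s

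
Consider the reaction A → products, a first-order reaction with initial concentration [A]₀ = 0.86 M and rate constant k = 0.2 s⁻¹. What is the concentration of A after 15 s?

0.04282 M

Step 1: For a first-order reaction: [A] = [A]₀ × e^(-kt)
Step 2: [A] = 0.86 × e^(-0.2 × 15)
Step 3: [A] = 0.86 × e^(-3)
Step 4: [A] = 0.86 × 0.0497871 = 0.04282 M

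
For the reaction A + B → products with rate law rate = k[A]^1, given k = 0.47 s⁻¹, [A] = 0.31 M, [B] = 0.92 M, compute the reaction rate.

0.1457 M/s

Step 1: The rate law is rate = k[A]^1
Step 2: Note that the rate does not depend on [B] (zero order in B).
Step 3: rate = 0.47 × (0.31)^1 = 0.1457 M/s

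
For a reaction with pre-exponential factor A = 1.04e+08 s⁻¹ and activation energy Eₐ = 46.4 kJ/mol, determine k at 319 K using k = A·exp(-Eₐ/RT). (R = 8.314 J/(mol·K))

2.62e+00 s⁻¹

Step 1: Use the Arrhenius equation: k = A × exp(-Eₐ/RT)
Step 2: Convert Eₐ to J/mol: 46.4 kJ/mol = 46400 J/mol
Step 3: Calculate the exponent: -Eₐ/(RT) = -46400/(8.314 × 319) = -17.49513
Step 4: k = 1.04e+08 × exp(-17.49513)
Step 5: k = 1.04e+08 × 2.52326e-08 = 2.6242e+00 s⁻¹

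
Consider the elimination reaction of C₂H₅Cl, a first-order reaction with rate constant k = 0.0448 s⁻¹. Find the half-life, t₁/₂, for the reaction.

15.47 s

Step 1: For a first-order reaction, t₁/₂ = ln(2)/k
Step 2: t₁/₂ = ln(2)/0.0448
Step 3: t₁/₂ = 0.6931/0.0448 = 15.47 s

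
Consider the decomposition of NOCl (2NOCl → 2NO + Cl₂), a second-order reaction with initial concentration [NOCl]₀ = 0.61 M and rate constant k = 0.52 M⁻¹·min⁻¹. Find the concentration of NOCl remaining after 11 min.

0.1359 M

Step 1: For a second-order reaction: 1/[NOCl] = 1/[NOCl]₀ + kt
Step 2: 1/[NOCl] = 1/0.61 + 0.52 × 11
Step 3: 1/[NOCl] = 1.639 + 5.72 = 7.359
Step 4: [NOCl] = 1/7.359 = 0.1359 M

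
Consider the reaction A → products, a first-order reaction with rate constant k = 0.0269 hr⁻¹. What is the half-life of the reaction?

25.77 hr

Step 1: For a first-order reaction, t₁/₂ = ln(2)/k
Step 2: t₁/₂ = ln(2)/0.0269
Step 3: t₁/₂ = 0.6931/0.0269 = 25.77 hr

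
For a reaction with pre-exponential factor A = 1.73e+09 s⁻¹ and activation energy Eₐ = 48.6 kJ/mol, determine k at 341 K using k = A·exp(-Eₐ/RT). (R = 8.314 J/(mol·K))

6.21e+01 s⁻¹

Step 1: Use the Arrhenius equation: k = A × exp(-Eₐ/RT)
Step 2: Convert Eₐ to J/mol: 48.6 kJ/mol = 48600 J/mol
Step 3: Calculate the exponent: -Eₐ/(RT) = -48600/(8.314 × 341) = -17.14241
Step 4: k = 1.73e+09 × exp(-17.14241)
Step 5: k = 1.73e+09 × 3.59043e-08 = 6.2114e+01 s⁻¹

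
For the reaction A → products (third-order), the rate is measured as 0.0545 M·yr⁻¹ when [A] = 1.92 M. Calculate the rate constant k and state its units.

0.0077 M⁻²·yr⁻¹

Step 1: rate = k[A]^3, so k = rate / [A]^3.
Step 2: k = 0.0545 / (1.92)^3 = 0.0545 / 7.078.
Step 3: k = 0.0077 M⁻²·yr⁻¹.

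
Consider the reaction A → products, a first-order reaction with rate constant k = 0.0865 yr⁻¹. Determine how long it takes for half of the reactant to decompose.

8.013 yr

Step 1: For a first-order reaction, t₁/₂ = ln(2)/k
Step 2: t₁/₂ = ln(2)/0.0865
Step 3: t₁/₂ = 0.6931/0.0865 = 8.013 yr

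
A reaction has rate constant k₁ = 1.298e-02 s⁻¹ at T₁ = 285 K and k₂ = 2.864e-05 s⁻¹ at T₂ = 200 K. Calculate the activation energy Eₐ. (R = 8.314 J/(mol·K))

34.1 kJ/mol

Step 1: Use the two-temperature Arrhenius form: ln(k₂/k₁) = -Eₐ/R × (1/T₂ - 1/T₁)
Step 2: ln(k₂/k₁) = ln(2.864e-05/1.298e-02) = ln(0.00220647) = -6.11636
Step 3: 1/T₂ - 1/T₁ = 1/200 - 1/285 = 1.491228e-03 K⁻¹
Step 4: Eₐ = -R × ln(k₂/k₁) / (1/T₂ - 1/T₁) = -8.314 × -6.11636 / 1.491228e-03
Step 5: Eₐ = 3.4100e+04 J/mol = 34.1 kJ/mol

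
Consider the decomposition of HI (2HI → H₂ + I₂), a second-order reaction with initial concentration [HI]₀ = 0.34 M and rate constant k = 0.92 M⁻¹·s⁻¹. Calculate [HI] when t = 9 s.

0.08912 M

Step 1: For a second-order reaction: 1/[HI] = 1/[HI]₀ + kt
Step 2: 1/[HI] = 1/0.34 + 0.92 × 9
Step 3: 1/[HI] = 2.941 + 8.28 = 11.22
Step 4: [HI] = 1/11.22 = 0.08912 M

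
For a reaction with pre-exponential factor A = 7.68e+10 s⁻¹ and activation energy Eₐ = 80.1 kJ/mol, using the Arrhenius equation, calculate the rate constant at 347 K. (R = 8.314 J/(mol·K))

6.72e-02 s⁻¹

Step 1: Use the Arrhenius equation: k = A × exp(-Eₐ/RT)
Step 2: Convert Eₐ to J/mol: 80.1 kJ/mol = 80100 J/mol
Step 3: Calculate the exponent: -Eₐ/(RT) = -80100/(8.314 × 347) = -27.76470
Step 4: k = 7.68e+10 × exp(-27.76470)
Step 5: k = 7.68e+10 × 8.74871e-13 = 6.7190e-02 s⁻¹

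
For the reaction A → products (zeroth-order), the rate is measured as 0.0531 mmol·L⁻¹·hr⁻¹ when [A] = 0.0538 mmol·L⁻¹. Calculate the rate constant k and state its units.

0.0531 mmol·L⁻¹·hr⁻¹

Step 1: For a zeroth-order reaction, rate = k (independent of concentration).
Step 2: k = rate = 0.0531 mmol·L⁻¹·hr⁻¹.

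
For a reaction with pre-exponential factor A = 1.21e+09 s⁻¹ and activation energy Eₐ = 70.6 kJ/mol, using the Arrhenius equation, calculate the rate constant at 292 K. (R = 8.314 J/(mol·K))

2.84e-04 s⁻¹

Step 1: Use the Arrhenius equation: k = A × exp(-Eₐ/RT)
Step 2: Convert Eₐ to J/mol: 70.6 kJ/mol = 70600 J/mol
Step 3: Calculate the exponent: -Eₐ/(RT) = -70600/(8.314 × 292) = -29.08117
Step 4: k = 1.21e+09 × exp(-29.08117)
Step 5: k = 1.21e+09 × 2.34535e-13 = 2.8379e-04 s⁻¹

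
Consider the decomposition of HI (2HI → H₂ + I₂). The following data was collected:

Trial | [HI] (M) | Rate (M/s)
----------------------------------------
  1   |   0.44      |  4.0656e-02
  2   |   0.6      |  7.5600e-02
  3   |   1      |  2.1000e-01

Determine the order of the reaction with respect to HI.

second order (2)

Step 1: Compare trials to find order n where rate₂/rate₁ = ([HI]₂/[HI]₁)^n
Step 2: rate₂/rate₁ = 7.5600e-02/4.0656e-02 = 1.86
Step 3: [HI]₂/[HI]₁ = 0.6/0.44 = 1.364
Step 4: n = ln(1.86)/ln(1.364) = 2.00 ≈ 2
Step 5: The reaction is second order in HI.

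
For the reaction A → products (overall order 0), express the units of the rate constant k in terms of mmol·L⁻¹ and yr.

mmol·L⁻¹·yr⁻¹

Step 1: For overall order n, rate = k × (concentration)^n.
Step 2: Rate has units mmol·L⁻¹·yr⁻¹; concentration term has units (mmol·L⁻¹)^0.
Step 3: k = rate / (concentration)^n, so units of k = (mmol·L⁻¹)^(1-0)·yr⁻¹ = mmol·L⁻¹·yr⁻¹.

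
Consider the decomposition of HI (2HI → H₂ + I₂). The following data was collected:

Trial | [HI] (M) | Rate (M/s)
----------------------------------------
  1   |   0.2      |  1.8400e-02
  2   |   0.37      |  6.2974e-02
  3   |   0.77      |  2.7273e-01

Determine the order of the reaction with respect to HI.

second order (2)

Step 1: Compare trials to find order n where rate₂/rate₁ = ([HI]₂/[HI]₁)^n
Step 2: rate₂/rate₁ = 6.2974e-02/1.8400e-02 = 3.422
Step 3: [HI]₂/[HI]₁ = 0.37/0.2 = 1.85
Step 4: n = ln(3.422)/ln(1.85) = 2.00 ≈ 2
Step 5: The reaction is second order in HI.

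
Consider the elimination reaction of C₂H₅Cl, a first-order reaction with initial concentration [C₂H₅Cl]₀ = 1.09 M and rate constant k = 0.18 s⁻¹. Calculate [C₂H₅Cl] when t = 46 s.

0.0002764 M

Step 1: For a first-order reaction: [C₂H₅Cl] = [C₂H₅Cl]₀ × e^(-kt)
Step 2: [C₂H₅Cl] = 1.09 × e^(-0.18 × 46)
Step 3: [C₂H₅Cl] = 1.09 × e^(-8.28)
Step 4: [C₂H₅Cl] = 1.09 × 0.000253537 = 0.0002764 M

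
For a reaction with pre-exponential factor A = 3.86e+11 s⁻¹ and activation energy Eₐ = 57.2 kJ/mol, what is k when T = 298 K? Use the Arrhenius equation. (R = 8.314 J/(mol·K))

3.63e+01 s⁻¹

Step 1: Use the Arrhenius equation: k = A × exp(-Eₐ/RT)
Step 2: Convert Eₐ to J/mol: 57.2 kJ/mol = 57200 J/mol
Step 3: Calculate the exponent: -Eₐ/(RT) = -57200/(8.314 × 298) = -23.08712
Step 4: k = 3.86e+11 × exp(-23.08712)
Step 5: k = 3.86e+11 × 9.40570e-11 = 3.6306e+01 s⁻¹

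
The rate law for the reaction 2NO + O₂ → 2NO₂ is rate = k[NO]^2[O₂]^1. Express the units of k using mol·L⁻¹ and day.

(mol·L⁻¹)⁻²·day⁻¹

Step 1: Overall order = 2 + 1 = 3.
Step 2: rate has units mol·L⁻¹·day⁻¹; [NO]^2[O₂]^1 has units (mol·L⁻¹)^3.
Step 3: k = rate/([NO]^2[O₂]^1), so units of k = (mol·L⁻¹)^(1-3)·day⁻¹ = (mol·L⁻¹)⁻²·day⁻¹.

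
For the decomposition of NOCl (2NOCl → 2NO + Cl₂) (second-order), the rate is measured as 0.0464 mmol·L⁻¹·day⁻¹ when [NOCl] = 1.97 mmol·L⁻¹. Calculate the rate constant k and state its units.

0.01196 (mmol·L⁻¹)⁻¹·day⁻¹

Step 1: rate = k[NOCl]^2, so k = rate / [NOCl]^2.
Step 2: k = 0.0464 / (1.97)^2 = 0.0464 / 3.881.
Step 3: k = 0.01196 (mmol·L⁻¹)⁻¹·day⁻¹.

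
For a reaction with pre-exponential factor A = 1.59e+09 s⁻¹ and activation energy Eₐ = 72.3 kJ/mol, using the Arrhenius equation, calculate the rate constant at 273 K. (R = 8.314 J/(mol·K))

2.33e-05 s⁻¹

Step 1: Use the Arrhenius equation: k = A × exp(-Eₐ/RT)
Step 2: Convert Eₐ to J/mol: 72.3 kJ/mol = 72300 J/mol
Step 3: Calculate the exponent: -Eₐ/(RT) = -72300/(8.314 × 273) = -31.85412
Step 4: k = 1.59e+09 × exp(-31.85412)
Step 5: k = 1.59e+09 × 1.46532e-14 = 2.3299e-05 s⁻¹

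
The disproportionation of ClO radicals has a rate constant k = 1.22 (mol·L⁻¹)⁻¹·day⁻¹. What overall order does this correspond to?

second order (2)

Step 1: The units of k for an nth-order reaction are (concentration)^(1-n)·(time)⁻¹.
Step 2: Here k has units (mol·L⁻¹)⁻¹·day⁻¹, so the concentration exponent is -1.
Step 3: 1 - n = -1 ⇒ n = 2. The reaction is second order.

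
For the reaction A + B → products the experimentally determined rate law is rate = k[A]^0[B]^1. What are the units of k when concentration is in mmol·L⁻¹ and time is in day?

day⁻¹

Step 1: Overall order = 0 + 1 = 1.
Step 2: rate has units mmol·L⁻¹·day⁻¹; [A]^0[B]^1 has units (mmol·L⁻¹)^1.
Step 3: k = rate/([A]^0[B]^1), so units of k = (mmol·L⁻¹)^(1-1)·day⁻¹ = day⁻¹.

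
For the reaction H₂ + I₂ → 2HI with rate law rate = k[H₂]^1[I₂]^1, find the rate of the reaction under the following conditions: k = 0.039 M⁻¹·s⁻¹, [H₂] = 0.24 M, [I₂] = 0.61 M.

0.00571 M/s

Step 1: The rate law is rate = k[H₂]^1[I₂]^1
Step 2: Substitute: rate = 0.039 × (0.24)^1 × (0.61)^1
Step 3: rate = 0.039 × 0.24 × 0.61 = 0.0057096 M/s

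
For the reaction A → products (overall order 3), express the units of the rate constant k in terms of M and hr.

M⁻²·hr⁻¹

Step 1: For overall order n, rate = k × (concentration)^n.
Step 2: Rate has units M·hr⁻¹; concentration term has units M^3.
Step 3: k = rate / (concentration)^n, so units of k = M^(1-3)·hr⁻¹ = M⁻²·hr⁻¹.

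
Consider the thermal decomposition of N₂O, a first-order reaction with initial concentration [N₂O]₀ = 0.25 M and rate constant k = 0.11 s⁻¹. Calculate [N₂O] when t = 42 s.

0.002463 M

Step 1: For a first-order reaction: [N₂O] = [N₂O]₀ × e^(-kt)
Step 2: [N₂O] = 0.25 × e^(-0.11 × 42)
Step 3: [N₂O] = 0.25 × e^(-4.62)
Step 4: [N₂O] = 0.25 × 0.0098528 = 0.002463 M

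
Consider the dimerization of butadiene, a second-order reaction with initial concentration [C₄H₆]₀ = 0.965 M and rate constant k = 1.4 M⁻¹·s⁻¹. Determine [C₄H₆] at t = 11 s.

0.06084 M

Step 1: For a second-order reaction: 1/[C₄H₆] = 1/[C₄H₆]₀ + kt
Step 2: 1/[C₄H₆] = 1/0.965 + 1.4 × 11
Step 3: 1/[C₄H₆] = 1.036 + 15.4 = 16.44
Step 4: [C₄H₆] = 1/16.44 = 0.06084 M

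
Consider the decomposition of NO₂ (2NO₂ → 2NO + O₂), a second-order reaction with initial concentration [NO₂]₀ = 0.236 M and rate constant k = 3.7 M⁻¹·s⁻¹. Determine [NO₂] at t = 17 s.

0.01489 M

Step 1: For a second-order reaction: 1/[NO₂] = 1/[NO₂]₀ + kt
Step 2: 1/[NO₂] = 1/0.236 + 3.7 × 17
Step 3: 1/[NO₂] = 4.237 + 62.9 = 67.14
Step 4: [NO₂] = 1/67.14 = 0.01489 M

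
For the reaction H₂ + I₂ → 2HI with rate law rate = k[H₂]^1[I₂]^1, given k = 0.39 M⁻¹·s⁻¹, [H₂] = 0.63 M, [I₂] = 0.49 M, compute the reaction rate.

0.1204 M/s

Step 1: The rate law is rate = k[H₂]^1[I₂]^1
Step 2: Substitute: rate = 0.39 × (0.63)^1 × (0.49)^1
Step 3: rate = 0.39 × 0.63 × 0.49 = 0.120393 M/s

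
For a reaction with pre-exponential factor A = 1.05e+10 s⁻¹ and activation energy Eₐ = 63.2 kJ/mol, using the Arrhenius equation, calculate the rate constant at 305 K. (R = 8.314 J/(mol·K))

1.57e-01 s⁻¹

Step 1: Use the Arrhenius equation: k = A × exp(-Eₐ/RT)
Step 2: Convert Eₐ to J/mol: 63.2 kJ/mol = 63200 J/mol
Step 3: Calculate the exponent: -Eₐ/(RT) = -63200/(8.314 × 305) = -24.92340
Step 4: k = 1.05e+10 × exp(-24.92340)
Step 5: k = 1.05e+10 × 1.49936e-11 = 1.5743e-01 s⁻¹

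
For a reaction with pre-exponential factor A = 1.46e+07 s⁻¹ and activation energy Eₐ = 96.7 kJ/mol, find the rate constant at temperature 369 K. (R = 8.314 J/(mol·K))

2.99e-07 s⁻¹

Step 1: Use the Arrhenius equation: k = A × exp(-Eₐ/RT)
Step 2: Convert Eₐ to J/mol: 96.7 kJ/mol = 96700 J/mol
Step 3: Calculate the exponent: -Eₐ/(RT) = -96700/(8.314 × 369) = -31.52028
Step 4: k = 1.46e+07 × exp(-31.52028)
Step 5: k = 1.46e+07 × 2.04605e-14 = 2.9872e-07 s⁻¹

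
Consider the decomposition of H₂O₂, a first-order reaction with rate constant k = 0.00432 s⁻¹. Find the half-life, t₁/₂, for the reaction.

160.5 s

Step 1: For a first-order reaction, t₁/₂ = ln(2)/k
Step 2: t₁/₂ = ln(2)/0.00432
Step 3: t₁/₂ = 0.6931/0.00432 = 160.5 s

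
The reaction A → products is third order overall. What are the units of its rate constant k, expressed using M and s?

M⁻²·s⁻¹

Step 1: For overall order n, rate = k × (concentration)^n.
Step 2: Rate has units M·s⁻¹; concentration term has units M^3.
Step 3: k = rate / (concentration)^n, so units of k = M^(1-3)·s⁻¹ = M⁻²·s⁻¹.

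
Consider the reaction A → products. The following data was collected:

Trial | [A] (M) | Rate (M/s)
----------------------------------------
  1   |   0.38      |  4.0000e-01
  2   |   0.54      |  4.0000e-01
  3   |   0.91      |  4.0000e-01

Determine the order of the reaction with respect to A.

zeroth order (0)

Step 1: Compare trials - when concentration changes, rate stays constant.
Step 2: rate₂/rate₁ = 4.0000e-01/4.0000e-01 = 1
Step 3: [A]₂/[A]₁ = 0.54/0.38 = 1.421
Step 4: Since rate ratio ≈ (conc ratio)^0, the reaction is zeroth order.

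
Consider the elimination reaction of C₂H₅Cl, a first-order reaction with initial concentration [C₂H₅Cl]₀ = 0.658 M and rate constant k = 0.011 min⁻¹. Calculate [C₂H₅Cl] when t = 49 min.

0.3838 M

Step 1: For a first-order reaction: [C₂H₅Cl] = [C₂H₅Cl]₀ × e^(-kt)
Step 2: [C₂H₅Cl] = 0.658 × e^(-0.011 × 49)
Step 3: [C₂H₅Cl] = 0.658 × e^(-0.539)
Step 4: [C₂H₅Cl] = 0.658 × 0.583331 = 0.3838 M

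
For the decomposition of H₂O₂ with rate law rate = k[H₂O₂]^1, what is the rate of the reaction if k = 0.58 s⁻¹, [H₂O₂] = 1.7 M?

0.986 M/s

Step 1: Identify the rate law: rate = k[H₂O₂]^1
Step 2: Substitute values: rate = 0.58 × (1.7)^1
Step 3: Calculate: rate = 0.58 × 1.7 = 0.986 M/s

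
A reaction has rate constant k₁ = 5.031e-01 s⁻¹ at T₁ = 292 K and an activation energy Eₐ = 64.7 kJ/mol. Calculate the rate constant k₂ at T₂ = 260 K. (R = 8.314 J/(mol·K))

1.893e-02 s⁻¹

Step 1: Use the two-temperature Arrhenius form: ln(k₂/k₁) = -Eₐ/R × (1/T₂ - 1/T₁)
Step 2: Convert Eₐ to J/mol: 64.7 kJ/mol = 64700 J/mol
Step 3: 1/T₂ - 1/T₁ = 1/260 - 1/292 = 4.214963e-04 K⁻¹
Step 4: ln(k₂/k₁) = -64700/8.314 × 4.214963e-04 = -3.28011
Step 5: k₂ = k₁ × exp(-3.28011) = 5.031e-01 × 3.76241e-02 = 1.893e-02 s⁻¹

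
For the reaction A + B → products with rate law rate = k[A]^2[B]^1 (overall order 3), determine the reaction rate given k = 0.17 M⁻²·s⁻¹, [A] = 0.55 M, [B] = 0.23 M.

0.01183 M/s

Step 1: The rate law is rate = k[A]^2[B]^1, overall order = 2+1 = 3
Step 2: Substitute values: rate = 0.17 × (0.55)^2 × (0.23)^1
Step 3: rate = 0.17 × 0.3025 × 0.23 = 0.0118278 M/s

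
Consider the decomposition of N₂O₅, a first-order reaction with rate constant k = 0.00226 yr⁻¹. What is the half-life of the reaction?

306.7 yr

Step 1: For a first-order reaction, t₁/₂ = ln(2)/k
Step 2: t₁/₂ = ln(2)/0.00226
Step 3: t₁/₂ = 0.6931/0.00226 = 306.7 yr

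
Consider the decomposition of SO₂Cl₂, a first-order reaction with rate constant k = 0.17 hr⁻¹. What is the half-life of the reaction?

4.077 hr

Step 1: For a first-order reaction, t₁/₂ = ln(2)/k
Step 2: t₁/₂ = ln(2)/0.17
Step 3: t₁/₂ = 0.6931/0.17 = 4.077 hr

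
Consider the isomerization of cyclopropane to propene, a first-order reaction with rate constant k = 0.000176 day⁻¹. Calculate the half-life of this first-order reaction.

3938 day

Step 1: For a first-order reaction, t₁/₂ = ln(2)/k
Step 2: t₁/₂ = ln(2)/0.000176
Step 3: t₁/₂ = 0.6931/0.000176 = 3938 day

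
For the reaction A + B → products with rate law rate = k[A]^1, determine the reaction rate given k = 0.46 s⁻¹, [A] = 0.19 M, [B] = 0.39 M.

0.0874 M/s

Step 1: The rate law is rate = k[A]^1
Step 2: Note that the rate does not depend on [B] (zero order in B).
Step 3: rate = 0.46 × (0.19)^1 = 0.0874 M/s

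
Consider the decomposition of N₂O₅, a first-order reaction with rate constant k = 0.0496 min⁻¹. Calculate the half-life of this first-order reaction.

13.97 min

Step 1: For a first-order reaction, t₁/₂ = ln(2)/k
Step 2: t₁/₂ = ln(2)/0.0496
Step 3: t₁/₂ = 0.6931/0.0496 = 13.97 min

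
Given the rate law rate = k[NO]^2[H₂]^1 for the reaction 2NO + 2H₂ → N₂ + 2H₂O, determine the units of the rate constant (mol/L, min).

(mol/L)⁻²·min⁻¹

Step 1: Overall order = 2 + 1 = 3.
Step 2: rate has units mol/L·min⁻¹; [NO]^2[H₂]^1 has units (mol/L)^3.
Step 3: k = rate/([NO]^2[H₂]^1), so units of k = (mol/L)^(1-3)·min⁻¹ = (mol/L)⁻²·min⁻¹.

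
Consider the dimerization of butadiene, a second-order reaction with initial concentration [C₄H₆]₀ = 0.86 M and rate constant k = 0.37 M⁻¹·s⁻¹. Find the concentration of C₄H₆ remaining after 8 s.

0.2426 M

Step 1: For a second-order reaction: 1/[C₄H₆] = 1/[C₄H₆]₀ + kt
Step 2: 1/[C₄H₆] = 1/0.86 + 0.37 × 8
Step 3: 1/[C₄H₆] = 1.163 + 2.96 = 4.123
Step 4: [C₄H₆] = 1/4.123 = 0.2426 M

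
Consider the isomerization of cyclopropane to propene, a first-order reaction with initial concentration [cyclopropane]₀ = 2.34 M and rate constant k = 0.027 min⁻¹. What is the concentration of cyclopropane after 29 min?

1.069 M

Step 1: For a first-order reaction: [cyclopropane] = [cyclopropane]₀ × e^(-kt)
Step 2: [cyclopropane] = 2.34 × e^(-0.027 × 29)
Step 3: [cyclopropane] = 2.34 × e^(-0.783)
Step 4: [cyclopropane] = 2.34 × 0.457033 = 1.069 M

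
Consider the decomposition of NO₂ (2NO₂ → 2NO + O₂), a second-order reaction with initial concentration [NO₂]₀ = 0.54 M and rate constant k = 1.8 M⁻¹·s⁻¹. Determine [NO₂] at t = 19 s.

0.02774 M

Step 1: For a second-order reaction: 1/[NO₂] = 1/[NO₂]₀ + kt
Step 2: 1/[NO₂] = 1/0.54 + 1.8 × 19
Step 3: 1/[NO₂] = 1.852 + 34.2 = 36.05
Step 4: [NO₂] = 1/36.05 = 0.02774 M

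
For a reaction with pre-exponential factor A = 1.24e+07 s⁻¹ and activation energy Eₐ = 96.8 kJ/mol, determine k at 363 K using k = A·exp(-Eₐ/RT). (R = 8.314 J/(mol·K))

1.46e-07 s⁻¹

Step 1: Use the Arrhenius equation: k = A × exp(-Eₐ/RT)
Step 2: Convert Eₐ to J/mol: 96.8 kJ/mol = 96800 J/mol
Step 3: Calculate the exponent: -Eₐ/(RT) = -96800/(8.314 × 363) = -32.07441
Step 4: k = 1.24e+07 × exp(-32.07441)
Step 5: k = 1.24e+07 × 1.17560e-14 = 1.4577e-07 s⁻¹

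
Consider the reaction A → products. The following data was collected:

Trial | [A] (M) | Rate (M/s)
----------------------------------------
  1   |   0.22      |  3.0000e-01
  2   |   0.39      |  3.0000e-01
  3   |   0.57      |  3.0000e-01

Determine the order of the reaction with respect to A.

zeroth order (0)

Step 1: Compare trials - when concentration changes, rate stays constant.
Step 2: rate₂/rate₁ = 3.0000e-01/3.0000e-01 = 1
Step 3: [A]₂/[A]₁ = 0.39/0.22 = 1.773
Step 4: Since rate ratio ≈ (conc ratio)^0, the reaction is zeroth order.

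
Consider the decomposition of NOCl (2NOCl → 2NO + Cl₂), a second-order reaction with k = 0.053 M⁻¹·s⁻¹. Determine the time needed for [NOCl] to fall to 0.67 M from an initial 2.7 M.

21.17 s

Step 1: For second-order: t = (1/[NOCl] - 1/[NOCl]₀)/k
Step 2: t = (1/0.67 - 1/2.7)/0.053
Step 3: t = (1.493 - 0.3704)/0.053
Step 4: t = 1.122/0.053 = 21.17 s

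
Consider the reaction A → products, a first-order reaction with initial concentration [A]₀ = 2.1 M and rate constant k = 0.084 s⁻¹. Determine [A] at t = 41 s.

0.06707 M

Step 1: For a first-order reaction: [A] = [A]₀ × e^(-kt)
Step 2: [A] = 2.1 × e^(-0.084 × 41)
Step 3: [A] = 2.1 × e^(-3.444)
Step 4: [A] = 2.1 × 0.0319367 = 0.06707 M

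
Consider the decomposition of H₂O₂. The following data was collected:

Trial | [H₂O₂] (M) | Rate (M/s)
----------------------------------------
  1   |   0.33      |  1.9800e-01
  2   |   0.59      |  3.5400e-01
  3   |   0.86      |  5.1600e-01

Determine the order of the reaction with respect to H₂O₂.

first order (1)

Step 1: Compare trials to find order n where rate₂/rate₁ = ([H₂O₂]₂/[H₂O₂]₁)^n
Step 2: rate₂/rate₁ = 3.5400e-01/1.9800e-01 = 1.788
Step 3: [H₂O₂]₂/[H₂O₂]₁ = 0.59/0.33 = 1.788
Step 4: n = ln(1.788)/ln(1.788) = 1.00 ≈ 1
Step 5: The reaction is first order in H₂O₂.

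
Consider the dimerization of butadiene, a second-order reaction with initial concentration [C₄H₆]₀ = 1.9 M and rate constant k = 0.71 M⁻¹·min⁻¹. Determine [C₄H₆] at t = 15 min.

0.08947 M

Step 1: For a second-order reaction: 1/[C₄H₆] = 1/[C₄H₆]₀ + kt
Step 2: 1/[C₄H₆] = 1/1.9 + 0.71 × 15
Step 3: 1/[C₄H₆] = 0.5263 + 10.65 = 11.18
Step 4: [C₄H₆] = 1/11.18 = 0.08947 M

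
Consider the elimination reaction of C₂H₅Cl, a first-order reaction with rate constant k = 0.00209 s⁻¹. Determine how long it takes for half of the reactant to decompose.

331.6 s

Step 1: For a first-order reaction, t₁/₂ = ln(2)/k
Step 2: t₁/₂ = ln(2)/0.00209
Step 3: t₁/₂ = 0.6931/0.00209 = 331.6 s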